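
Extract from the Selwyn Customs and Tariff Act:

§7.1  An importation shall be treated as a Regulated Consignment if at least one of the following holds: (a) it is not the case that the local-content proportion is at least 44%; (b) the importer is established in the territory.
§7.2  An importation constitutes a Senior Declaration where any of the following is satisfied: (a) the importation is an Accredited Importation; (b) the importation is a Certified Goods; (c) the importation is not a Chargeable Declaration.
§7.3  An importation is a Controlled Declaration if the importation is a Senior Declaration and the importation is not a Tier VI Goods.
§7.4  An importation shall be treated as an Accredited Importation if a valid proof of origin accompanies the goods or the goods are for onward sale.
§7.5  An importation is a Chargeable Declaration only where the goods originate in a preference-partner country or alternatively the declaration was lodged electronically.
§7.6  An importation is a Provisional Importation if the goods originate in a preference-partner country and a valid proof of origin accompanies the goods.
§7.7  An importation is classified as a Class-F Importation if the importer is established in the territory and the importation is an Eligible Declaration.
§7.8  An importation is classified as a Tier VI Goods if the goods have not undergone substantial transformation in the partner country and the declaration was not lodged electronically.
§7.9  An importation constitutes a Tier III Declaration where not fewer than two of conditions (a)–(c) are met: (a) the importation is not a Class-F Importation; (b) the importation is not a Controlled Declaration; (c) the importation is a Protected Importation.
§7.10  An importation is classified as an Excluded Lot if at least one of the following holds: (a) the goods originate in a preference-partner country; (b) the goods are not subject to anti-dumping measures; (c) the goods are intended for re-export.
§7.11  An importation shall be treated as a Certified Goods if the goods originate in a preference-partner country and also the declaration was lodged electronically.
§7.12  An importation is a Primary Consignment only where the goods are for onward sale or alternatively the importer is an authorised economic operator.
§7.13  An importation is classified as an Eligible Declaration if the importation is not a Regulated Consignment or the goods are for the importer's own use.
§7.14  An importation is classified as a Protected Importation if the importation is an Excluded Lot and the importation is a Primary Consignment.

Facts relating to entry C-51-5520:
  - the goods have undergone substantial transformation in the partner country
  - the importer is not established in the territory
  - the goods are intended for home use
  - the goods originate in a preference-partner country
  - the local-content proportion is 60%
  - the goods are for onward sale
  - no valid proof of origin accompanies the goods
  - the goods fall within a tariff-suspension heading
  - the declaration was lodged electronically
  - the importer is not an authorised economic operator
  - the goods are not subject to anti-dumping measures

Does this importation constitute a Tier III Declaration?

Under §7.1: local-content proportion: 60% ≥ 44%? yes, so negated condition no; or the importer is established in the territory? no. So the importation is not a Regulated Consignment.
Under §7.13: not a Regulated Consignment (§7.1)? yes; or the goods are for the importer's own use? no. So the importation is an Eligible Declaration.
Under §7.7: the importer is established in the territory? no; and Eligible Declaration (§7.13)? yes. So the importation is not a Class-F Importation.
Under §7.4: a valid proof of origin accompanies the goods? no; or the goods are for onward sale? yes. So the importation is an Accredited Importation.
Under §7.11: the goods originate in a preference-partner country? yes; and the declaration was lodged electronically? yes. So the importation is a Certified Goods.
Under §7.5: the goods originate in a preference-partner country? yes; or the declaration was lodged electronically? yes. So the importation is a Chargeable Declaration.
Under §7.2: Accredited Importation (§7.4)? yes; or Certified Goods (§7.11)? yes; or not a Chargeable Declaration (§7.5)? no. So the importation is a Senior Declaration.
Under §7.8: the goods have not undergone substantial transformation in the partner country? no; and the declaration was not lodged electronically? no. So the importation is not a Tier VI Goods.
Under §7.3: Senior Declaration (§7.2)? yes; and not a Tier VI Goods (§7.8)? yes. So the importation is a Controlled Declaration.
Under §7.10: the goods originate in a preference-partner country? yes; or the goods are not subject to anti-dumping measures? yes; or the goods are intended for re-export? no. So the importation is an Excluded Lot.
Under §7.12: the goods are for onward sale? yes; or the importer is an authorised economic operator? no. So the importation is a Primary Consignment.
Under §7.14: Excluded Lot (§7.10)? yes; and Primary Consignment (§7.12)? yes. So the importation is a Protected Importation.
Under §7.9: not a Class-F Importation (§7.7)? yes; not a Controlled Declaration (§7.3)? no; Protected Importation (§7.14)? yes — 2 of 3 hold (need ≥2) → satisfied.

Yes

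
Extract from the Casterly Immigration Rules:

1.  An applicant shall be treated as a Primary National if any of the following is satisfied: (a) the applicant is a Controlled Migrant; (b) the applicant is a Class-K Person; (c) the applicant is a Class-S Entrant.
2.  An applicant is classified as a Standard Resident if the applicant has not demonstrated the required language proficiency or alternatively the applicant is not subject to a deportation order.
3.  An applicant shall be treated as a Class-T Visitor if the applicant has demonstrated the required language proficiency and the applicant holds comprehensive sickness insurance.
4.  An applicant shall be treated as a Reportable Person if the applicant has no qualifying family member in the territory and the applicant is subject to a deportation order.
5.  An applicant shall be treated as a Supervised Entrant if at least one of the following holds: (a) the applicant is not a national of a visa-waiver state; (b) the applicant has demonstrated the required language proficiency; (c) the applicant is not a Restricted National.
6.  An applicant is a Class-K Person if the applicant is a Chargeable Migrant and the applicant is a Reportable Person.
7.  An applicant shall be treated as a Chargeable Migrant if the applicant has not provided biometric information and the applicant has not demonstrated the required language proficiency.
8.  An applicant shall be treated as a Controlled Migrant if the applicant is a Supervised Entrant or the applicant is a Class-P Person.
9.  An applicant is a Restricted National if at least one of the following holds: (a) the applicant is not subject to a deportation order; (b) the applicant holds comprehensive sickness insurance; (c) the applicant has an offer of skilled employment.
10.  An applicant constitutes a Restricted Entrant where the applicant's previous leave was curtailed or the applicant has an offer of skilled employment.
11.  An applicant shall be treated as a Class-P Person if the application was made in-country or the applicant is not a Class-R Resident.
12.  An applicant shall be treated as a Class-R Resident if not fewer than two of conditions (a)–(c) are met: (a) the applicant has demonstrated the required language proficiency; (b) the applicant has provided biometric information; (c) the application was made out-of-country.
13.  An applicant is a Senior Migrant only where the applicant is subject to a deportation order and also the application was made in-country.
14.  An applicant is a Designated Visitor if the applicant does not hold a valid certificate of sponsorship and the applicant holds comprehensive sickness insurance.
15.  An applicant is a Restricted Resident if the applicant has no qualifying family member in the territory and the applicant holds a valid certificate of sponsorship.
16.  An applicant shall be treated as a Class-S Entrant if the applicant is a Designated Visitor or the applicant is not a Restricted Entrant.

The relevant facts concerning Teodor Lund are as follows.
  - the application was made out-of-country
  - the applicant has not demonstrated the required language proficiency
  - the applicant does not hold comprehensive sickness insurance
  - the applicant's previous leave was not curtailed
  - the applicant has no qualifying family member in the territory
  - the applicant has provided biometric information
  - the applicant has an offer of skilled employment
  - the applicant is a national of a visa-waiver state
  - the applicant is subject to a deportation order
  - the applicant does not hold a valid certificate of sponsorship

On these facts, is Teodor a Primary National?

paragraph 9 — Restricted National: [the applicant is not subject to a deportation order? no] OR [the applicant holds comprehensive sickness insurance? no] OR [the applicant has an offer of skilled employment? yes] → satisfied.
paragraph 5 — Supervised Entrant: [the applicant is not a national of a visa-waiver state? no] OR [the applicant has demonstrated the required language proficiency? no] OR [not a Restricted National (paragraph 9)? no] → not satisfied.
paragraph 12 — Class-R Resident: the applicant has demonstrated the required language proficiency? no; the applicant has provided biometric information? yes; the application was made out-of-country? yes — 2 of 3 hold (need ≥2) → satisfied.
paragraph 11 — Class-P Person: [the application was made in-country? no] OR [not a Class-R Resident (paragraph 12)? no] → not satisfied.
paragraph 8 — Controlled Migrant: [Supervised Entrant (paragraph 5)? no] OR [Class-P Person (paragraph 11)? no] → not satisfied.
paragraph 7 — Chargeable Migrant: [the applicant has not provided biometric information? no] AND [the applicant has not demonstrated the required language proficiency? yes] → not satisfied.
paragraph 4 — Reportable Person: [the applicant has no qualifying family member in the territory? yes] AND [the applicant is subject to a deportation order? yes] → satisfied.
paragraph 6 — Class-K Person: [Chargeable Migrant (paragraph 7)? no] AND [Reportable Person (paragraph 4)? yes] → not satisfied.
paragraph 14 — Designated Visitor: [the applicant does not hold a valid certificate of sponsorship? yes] AND [the applicant holds comprehensive sickness insurance? no] → not satisfied.
paragraph 10 — Restricted Entrant: [the applicant's previous leave was curtailed? no] OR [the applicant has an offer of skilled employment? yes] → satisfied.
paragraph 16 — Class-S Entrant: [Designated Visitor (paragraph 14)? no] OR [not a Restricted Entrant (paragraph 10)? no] → not satisfied.
paragraph 1 — Primary National: [Controlled Migrant (paragraph 8)? no] OR [Class-K Person (paragraph 6)? no] OR [Class-S Entrant (paragraph 16)? no] → not satisfied.

No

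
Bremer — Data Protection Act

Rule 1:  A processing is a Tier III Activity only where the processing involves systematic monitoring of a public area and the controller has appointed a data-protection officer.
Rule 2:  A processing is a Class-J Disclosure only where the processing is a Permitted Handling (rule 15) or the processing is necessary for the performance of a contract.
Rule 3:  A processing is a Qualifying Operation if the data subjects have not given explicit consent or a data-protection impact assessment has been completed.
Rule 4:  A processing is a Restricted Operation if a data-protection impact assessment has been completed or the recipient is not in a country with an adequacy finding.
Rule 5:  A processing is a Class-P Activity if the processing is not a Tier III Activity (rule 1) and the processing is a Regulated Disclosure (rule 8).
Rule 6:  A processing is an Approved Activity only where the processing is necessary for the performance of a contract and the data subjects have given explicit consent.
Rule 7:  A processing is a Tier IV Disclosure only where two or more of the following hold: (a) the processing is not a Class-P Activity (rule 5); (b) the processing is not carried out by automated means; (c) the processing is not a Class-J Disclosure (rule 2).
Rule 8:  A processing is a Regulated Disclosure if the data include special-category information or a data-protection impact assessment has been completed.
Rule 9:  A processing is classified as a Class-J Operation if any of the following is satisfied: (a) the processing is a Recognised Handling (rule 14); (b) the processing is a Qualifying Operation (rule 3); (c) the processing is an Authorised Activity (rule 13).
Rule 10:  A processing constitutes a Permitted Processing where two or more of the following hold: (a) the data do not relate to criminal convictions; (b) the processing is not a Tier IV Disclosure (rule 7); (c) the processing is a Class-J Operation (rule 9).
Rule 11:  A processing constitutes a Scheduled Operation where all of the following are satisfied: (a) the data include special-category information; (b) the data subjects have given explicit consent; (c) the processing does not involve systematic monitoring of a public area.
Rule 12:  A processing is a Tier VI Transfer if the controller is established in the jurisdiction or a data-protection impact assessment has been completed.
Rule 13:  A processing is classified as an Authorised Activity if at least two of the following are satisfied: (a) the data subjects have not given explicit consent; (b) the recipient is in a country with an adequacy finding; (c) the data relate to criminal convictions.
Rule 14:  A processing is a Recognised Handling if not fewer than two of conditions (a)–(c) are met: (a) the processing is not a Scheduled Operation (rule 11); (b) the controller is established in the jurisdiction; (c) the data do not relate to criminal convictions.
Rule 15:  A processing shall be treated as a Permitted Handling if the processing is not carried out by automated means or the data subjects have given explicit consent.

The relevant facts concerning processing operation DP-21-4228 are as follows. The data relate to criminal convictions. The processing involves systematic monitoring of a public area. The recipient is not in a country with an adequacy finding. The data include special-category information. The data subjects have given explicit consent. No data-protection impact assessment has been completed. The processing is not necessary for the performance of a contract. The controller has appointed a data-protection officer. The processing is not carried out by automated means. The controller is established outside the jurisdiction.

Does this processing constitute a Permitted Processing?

rule 1 — Tier III Activity: [the processing involves systematic monitoring of a public area? yes] AND [the controller has appointed a data-protection officer? yes] → satisfied.
rule 8 — Regulated Disclosure: [the data include special-category information? yes] OR [a data-protection impact assessment has been completed? no] → satisfied.
rule 5 — Class-P Activity: [not a Tier III Activity (rule 1)? no] AND [Regulated Disclosure (rule 8)? yes] → not satisfied.
rule 15 — Permitted Handling: [the processing is not carried out by automated means? yes] OR [the data subjects have given explicit consent? yes] → satisfied.
rule 2 — Class-J Disclosure: [Permitted Handling (rule 15)? yes] OR [the processing is necessary for the performance of a contract? no] → satisfied.
rule 7 — Tier IV Disclosure: not a Class-P Activity (rule 5)? yes; the processing is not carried out by automated means? yes; not a Class-J Disclosure (rule 2)? no — 2 of 3 hold (need ≥2) → satisfied.
rule 11 — Scheduled Operation: [the data include special-category information? yes] AND [the data subjects have given explicit consent? yes] AND [the processing does not involve systematic monitoring of a public area? no] → not satisfied.
rule 14 — Recognised Handling: not a Scheduled Operation (rule 11)? yes; the controller is established in the jurisdiction? no; the data do not relate to criminal convictions? no — 1 of 3 hold (need ≥2) → not satisfied.
rule 3 — Qualifying Operation: [the data subjects have not given explicit consent? no] OR [a data-protection impact assessment has been completed? no] → not satisfied.
rule 13 — Authorised Activity: the data subjects have not given explicit consent? no; the recipient is in a country with an adequacy finding? no; the data relate to criminal convictions? yes — 1 of 3 hold (need ≥2) → not satisfied.
rule 9 — Class-J Operation: [Recognised Handling (rule 14)? no] OR [Qualifying Operation (rule 3)? no] OR [Authorised Activity (rule 13)? no] → not satisfied.
rule 10 — Permitted Processing: the data do not relate to criminal convictions? no; not a Tier IV Disclosure (rule 7)? no; Class-J Operation (rule 9)? no — 0 of 3 hold (need ≥2) → not satisfied.

No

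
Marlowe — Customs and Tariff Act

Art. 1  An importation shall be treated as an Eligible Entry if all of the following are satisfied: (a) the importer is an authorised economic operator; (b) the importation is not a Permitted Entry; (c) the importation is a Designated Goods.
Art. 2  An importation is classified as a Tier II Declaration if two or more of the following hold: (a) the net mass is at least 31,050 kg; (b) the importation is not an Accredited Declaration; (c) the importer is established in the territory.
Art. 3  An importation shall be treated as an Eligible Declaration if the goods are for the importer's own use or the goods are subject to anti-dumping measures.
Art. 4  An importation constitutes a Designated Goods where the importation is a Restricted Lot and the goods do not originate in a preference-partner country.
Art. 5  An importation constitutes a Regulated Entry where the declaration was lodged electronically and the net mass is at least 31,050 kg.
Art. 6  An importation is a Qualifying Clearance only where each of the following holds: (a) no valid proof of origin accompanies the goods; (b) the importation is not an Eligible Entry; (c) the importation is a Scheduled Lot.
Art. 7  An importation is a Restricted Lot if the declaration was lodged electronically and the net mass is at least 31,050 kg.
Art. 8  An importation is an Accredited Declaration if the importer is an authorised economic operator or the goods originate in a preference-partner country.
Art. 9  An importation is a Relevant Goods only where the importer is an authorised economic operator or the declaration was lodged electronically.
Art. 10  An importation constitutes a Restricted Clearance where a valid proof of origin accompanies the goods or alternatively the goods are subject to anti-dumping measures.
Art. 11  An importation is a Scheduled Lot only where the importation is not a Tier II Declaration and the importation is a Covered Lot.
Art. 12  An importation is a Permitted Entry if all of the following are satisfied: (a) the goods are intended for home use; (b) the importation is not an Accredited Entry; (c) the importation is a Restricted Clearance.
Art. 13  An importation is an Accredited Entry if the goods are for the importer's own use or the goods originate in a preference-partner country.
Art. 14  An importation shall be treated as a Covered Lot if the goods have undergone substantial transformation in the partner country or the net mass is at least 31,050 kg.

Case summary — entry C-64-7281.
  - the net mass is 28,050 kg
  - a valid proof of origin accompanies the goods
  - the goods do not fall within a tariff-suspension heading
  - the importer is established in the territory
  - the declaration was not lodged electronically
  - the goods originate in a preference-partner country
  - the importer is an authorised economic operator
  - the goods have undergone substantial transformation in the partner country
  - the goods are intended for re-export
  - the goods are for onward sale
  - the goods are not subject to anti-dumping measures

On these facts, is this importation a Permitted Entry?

No

article 13 — Accredited Entry: [the goods are for the importer's own use? no] OR [the goods originate in a preference-partner country? yes] → satisfied.
article 10 — Restricted Clearance: [a valid proof of origin accompanies the goods? yes] OR [the goods are subject to anti-dumping measures? no] → satisfied.
article 12 — Permitted Entry: [the goods are intended for home use? no] AND [not an Accredited Entry (article 13)? no] AND [Restricted Clearance (article 10)? yes] → not satisfied.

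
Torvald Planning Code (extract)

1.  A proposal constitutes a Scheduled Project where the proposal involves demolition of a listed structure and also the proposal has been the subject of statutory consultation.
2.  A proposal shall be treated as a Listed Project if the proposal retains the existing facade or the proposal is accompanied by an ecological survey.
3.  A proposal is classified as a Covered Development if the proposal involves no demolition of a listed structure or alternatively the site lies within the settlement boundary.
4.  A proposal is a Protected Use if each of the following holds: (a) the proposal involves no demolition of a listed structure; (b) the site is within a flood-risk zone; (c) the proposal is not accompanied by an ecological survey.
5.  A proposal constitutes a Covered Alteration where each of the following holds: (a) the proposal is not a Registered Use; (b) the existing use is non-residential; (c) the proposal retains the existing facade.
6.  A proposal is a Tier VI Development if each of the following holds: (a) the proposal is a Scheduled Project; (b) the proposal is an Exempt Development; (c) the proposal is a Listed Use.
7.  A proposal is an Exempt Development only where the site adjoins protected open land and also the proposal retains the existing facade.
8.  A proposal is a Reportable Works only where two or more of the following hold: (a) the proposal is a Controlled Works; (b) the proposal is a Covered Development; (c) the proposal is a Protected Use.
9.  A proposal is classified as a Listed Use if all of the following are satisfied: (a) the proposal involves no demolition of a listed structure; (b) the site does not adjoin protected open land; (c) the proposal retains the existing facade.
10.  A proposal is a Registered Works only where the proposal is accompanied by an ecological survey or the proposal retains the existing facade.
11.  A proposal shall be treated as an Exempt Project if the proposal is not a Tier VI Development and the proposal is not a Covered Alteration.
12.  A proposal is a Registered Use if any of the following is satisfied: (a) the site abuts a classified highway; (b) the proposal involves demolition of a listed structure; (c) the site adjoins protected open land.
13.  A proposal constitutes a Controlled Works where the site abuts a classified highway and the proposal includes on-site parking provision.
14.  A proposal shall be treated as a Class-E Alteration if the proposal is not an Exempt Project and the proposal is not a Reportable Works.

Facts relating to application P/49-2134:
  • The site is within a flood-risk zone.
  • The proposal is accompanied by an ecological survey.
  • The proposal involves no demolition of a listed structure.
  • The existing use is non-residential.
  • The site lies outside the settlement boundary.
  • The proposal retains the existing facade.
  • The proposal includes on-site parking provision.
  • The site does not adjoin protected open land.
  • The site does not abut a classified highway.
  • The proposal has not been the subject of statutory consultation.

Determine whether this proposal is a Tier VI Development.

No

paragraph 1 — Scheduled Project: [the proposal involves demolition of a listed structure? no] AND [the proposal has been the subject of statutory consultation? no] → not satisfied.
paragraph 7 — Exempt Development: [the site adjoins protected open land? no] AND [the proposal retains the existing facade? yes] → not satisfied.
paragraph 9 — Listed Use: [the proposal involves no demolition of a listed structure? yes] AND [the site does not adjoin protected open land? yes] AND [the proposal retains the existing facade? yes] → satisfied.
paragraph 6 — Tier VI Development: [Scheduled Project (paragraph 1)? no] AND [Exempt Development (paragraph 7)? no] AND [Listed Use (paragraph 9)? yes] → not satisfied.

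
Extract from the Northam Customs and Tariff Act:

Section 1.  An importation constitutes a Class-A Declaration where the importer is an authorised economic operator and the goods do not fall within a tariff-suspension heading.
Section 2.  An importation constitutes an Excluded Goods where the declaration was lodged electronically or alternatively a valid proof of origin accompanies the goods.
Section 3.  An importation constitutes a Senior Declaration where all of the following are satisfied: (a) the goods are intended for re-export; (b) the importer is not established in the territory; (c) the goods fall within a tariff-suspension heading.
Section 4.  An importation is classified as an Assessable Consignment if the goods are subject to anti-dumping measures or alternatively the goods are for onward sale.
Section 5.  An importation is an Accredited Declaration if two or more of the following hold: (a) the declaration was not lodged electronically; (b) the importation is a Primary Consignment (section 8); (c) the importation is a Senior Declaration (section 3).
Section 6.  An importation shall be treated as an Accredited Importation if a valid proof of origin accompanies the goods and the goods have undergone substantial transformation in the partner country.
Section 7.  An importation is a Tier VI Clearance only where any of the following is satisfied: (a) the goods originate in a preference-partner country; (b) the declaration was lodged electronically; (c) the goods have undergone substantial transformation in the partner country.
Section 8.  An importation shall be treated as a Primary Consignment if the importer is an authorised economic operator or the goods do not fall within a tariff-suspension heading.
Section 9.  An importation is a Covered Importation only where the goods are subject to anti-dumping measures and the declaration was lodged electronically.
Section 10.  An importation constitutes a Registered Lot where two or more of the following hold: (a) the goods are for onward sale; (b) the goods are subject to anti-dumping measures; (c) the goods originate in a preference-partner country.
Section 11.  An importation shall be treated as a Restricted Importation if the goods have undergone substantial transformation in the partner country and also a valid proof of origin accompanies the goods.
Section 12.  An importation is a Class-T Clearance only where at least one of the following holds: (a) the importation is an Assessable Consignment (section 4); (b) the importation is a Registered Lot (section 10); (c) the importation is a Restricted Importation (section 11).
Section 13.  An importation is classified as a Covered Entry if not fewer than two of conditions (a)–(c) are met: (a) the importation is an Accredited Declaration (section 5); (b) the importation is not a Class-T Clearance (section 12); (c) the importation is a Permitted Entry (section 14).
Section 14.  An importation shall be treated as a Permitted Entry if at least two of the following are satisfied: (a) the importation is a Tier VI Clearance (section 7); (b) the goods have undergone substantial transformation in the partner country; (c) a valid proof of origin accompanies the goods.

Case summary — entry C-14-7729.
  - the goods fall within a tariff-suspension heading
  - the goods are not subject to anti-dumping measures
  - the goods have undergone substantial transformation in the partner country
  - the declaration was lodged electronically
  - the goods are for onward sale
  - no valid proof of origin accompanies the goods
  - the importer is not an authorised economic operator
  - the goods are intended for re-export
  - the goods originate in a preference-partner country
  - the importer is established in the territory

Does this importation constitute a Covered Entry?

section 8 — Primary Consignment: [the importer is an authorised economic operator? no] OR [the goods do not fall within a tariff-suspension heading? no] → not satisfied.
section 3 — Senior Declaration: [the goods are intended for re-export? yes] AND [the importer is not established in the territory? no] AND [the goods fall within a tariff-suspension heading? yes] → not satisfied.
section 5 — Accredited Declaration: the declaration was not lodged electronically? no; Primary Consignment (section 8)? no; Senior Declaration (section 3)? no — 0 of 3 hold (need ≥2) → not satisfied.
section 4 — Assessable Consignment: [the goods are subject to anti-dumping measures? no] OR [the goods are for onward sale? yes] → satisfied.
section 10 — Registered Lot: the goods are for onward sale? yes; the goods are subject to anti-dumping measures? no; the goods originate in a preference-partner country? yes — 2 of 3 hold (need ≥2) → satisfied.
section 11 — Restricted Importation: [the goods have undergone substantial transformation in the partner country? yes] AND [a valid proof of origin accompanies the goods? no] → not satisfied.
section 12 — Class-T Clearance: [Assessable Consignment (section 4)? yes] OR [Registered Lot (section 10)? yes] OR [Restricted Importation (section 11)? no] → satisfied.
section 7 — Tier VI Clearance: [the goods originate in a preference-partner country? yes] OR [the declaration was lodged electronically? yes] OR [the goods have undergone substantial transformation in the partner country? yes] → satisfied.
section 14 — Permitted Entry: Tier VI Clearance (section 7)? yes; the goods have undergone substantial transformation in the partner country? yes; a valid proof of origin accompanies the goods? no — 2 of 3 hold (need ≥2) → satisfied.
section 13 — Covered Entry: Accredited Declaration (section 5)? no; not a Class-T Clearance (section 12)? no; Permitted Entry (section 14)? yes — 1 of 3 hold (need ≥2) → not satisfied.

No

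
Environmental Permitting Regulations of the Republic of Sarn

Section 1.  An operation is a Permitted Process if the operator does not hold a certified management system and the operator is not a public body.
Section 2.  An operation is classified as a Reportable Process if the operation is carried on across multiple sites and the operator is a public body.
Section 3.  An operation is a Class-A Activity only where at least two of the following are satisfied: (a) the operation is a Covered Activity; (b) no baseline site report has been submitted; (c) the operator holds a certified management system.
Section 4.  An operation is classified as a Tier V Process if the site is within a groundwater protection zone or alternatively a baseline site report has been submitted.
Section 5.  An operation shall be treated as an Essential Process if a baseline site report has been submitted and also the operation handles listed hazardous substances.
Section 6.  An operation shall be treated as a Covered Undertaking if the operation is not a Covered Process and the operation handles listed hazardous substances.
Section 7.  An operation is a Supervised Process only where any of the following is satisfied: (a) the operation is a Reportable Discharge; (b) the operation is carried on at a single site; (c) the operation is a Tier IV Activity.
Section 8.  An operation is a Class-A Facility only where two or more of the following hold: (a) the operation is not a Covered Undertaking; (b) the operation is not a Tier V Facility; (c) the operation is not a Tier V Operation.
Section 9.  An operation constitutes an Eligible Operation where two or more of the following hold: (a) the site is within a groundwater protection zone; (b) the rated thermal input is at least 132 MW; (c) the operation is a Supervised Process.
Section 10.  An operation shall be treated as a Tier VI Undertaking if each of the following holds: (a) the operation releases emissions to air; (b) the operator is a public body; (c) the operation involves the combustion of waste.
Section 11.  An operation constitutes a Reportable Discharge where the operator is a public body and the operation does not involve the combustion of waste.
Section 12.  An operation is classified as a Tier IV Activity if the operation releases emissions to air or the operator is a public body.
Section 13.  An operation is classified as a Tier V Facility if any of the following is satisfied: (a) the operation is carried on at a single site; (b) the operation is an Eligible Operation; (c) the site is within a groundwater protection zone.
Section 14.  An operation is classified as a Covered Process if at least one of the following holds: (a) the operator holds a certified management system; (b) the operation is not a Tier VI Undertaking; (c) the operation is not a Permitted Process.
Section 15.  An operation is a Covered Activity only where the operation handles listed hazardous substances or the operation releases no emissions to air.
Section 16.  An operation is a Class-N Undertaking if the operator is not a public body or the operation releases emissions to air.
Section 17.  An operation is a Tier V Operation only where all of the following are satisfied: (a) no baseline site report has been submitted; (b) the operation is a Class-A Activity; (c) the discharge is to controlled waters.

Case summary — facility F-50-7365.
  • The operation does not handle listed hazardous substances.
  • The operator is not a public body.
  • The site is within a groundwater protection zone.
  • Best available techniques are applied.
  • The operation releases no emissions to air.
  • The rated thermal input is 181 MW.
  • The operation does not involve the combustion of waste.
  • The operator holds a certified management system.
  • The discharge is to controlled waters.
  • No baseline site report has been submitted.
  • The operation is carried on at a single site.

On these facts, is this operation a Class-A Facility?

section 10 — Tier VI Undertaking: [the operation releases emissions to air? no] AND [the operator is a public body? no] AND [the operation involves the combustion of waste? no] → not satisfied.
section 1 — Permitted Process: [the operator does not hold a certified management system? no] AND [the operator is not a public body? yes] → not satisfied.
section 14 — Covered Process: [the operator holds a certified management system? yes] OR [not a Tier VI Undertaking (section 10)? yes] OR [not a Permitted Process (section 1)? yes] → satisfied.
section 6 — Covered Undertaking: [not a Covered Process (section 14)? no] AND [the operation handles listed hazardous substances? no] → not satisfied.
section 11 — Reportable Discharge: [the operator is a public body? no] AND [the operation does not involve the combustion of waste? yes] → not satisfied.
section 12 — Tier IV Activity: [the operation releases emissions to air? no] OR [the operator is a public body? no] → not satisfied.
section 7 — Supervised Process: [Reportable Discharge (section 11)? no] OR [the operation is carried on at a single site? yes] OR [Tier IV Activity (section 12)? no] → satisfied.
section 9 — Eligible Operation: the site is within a groundwater protection zone? yes; rated thermal input: 181 MW ≥ 132 MW? yes; Supervised Process (section 7)? yes — 3 of 3 hold (need ≥2) → satisfied.
section 13 — Tier V Facility: [the operation is carried on at a single site? yes] OR [Eligible Operation (section 9)? yes] OR [the site is within a groundwater protection zone? yes] → satisfied.
section 15 — Covered Activity: [the operation handles listed hazardous substances? no] OR [the operation releases no emissions to air? yes] → satisfied.
section 3 — Class-A Activity: Covered Activity (section 15)? yes; no baseline site report has been submitted? yes; the operator holds a certified management system? yes — 3 of 3 hold (need ≥2) → satisfied.
section 17 — Tier V Operation: [no baseline site report has been submitted? yes] AND [Class-A Activity (section 3)? yes] AND [the discharge is to controlled waters? yes] → satisfied.
section 8 — Class-A Facility: not a Covered Undertaking (section 6)? yes; not a Tier V Facility (section 13)? no; not a Tier V Operation (section 17)? no — 1 of 3 hold (need ≥2) → not satisfied.

No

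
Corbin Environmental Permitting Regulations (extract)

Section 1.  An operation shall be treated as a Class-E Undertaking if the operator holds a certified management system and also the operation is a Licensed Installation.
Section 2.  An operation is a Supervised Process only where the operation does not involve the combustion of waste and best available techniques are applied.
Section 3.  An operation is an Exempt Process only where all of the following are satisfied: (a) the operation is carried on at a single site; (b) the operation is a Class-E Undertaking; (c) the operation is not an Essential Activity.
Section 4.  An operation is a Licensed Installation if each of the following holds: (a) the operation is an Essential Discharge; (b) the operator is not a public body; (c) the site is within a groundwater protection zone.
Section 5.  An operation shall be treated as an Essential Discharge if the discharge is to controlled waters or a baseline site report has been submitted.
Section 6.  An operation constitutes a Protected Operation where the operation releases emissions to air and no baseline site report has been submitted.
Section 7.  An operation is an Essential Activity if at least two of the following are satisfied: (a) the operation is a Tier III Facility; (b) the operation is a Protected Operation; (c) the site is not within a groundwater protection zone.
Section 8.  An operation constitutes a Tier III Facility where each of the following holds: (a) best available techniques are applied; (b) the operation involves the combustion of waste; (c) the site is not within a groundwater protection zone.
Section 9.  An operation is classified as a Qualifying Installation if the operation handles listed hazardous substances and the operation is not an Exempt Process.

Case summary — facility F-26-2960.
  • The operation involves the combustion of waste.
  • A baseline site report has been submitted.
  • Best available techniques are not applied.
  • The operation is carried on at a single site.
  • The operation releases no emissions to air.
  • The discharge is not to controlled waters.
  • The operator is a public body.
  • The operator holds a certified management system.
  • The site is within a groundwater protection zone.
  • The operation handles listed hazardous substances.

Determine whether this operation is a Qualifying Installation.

Yes

section 5 — Essential Discharge: [the discharge is to controlled waters? no] OR [a baseline site report has been submitted? yes] → satisfied.
section 4 — Licensed Installation: [Essential Discharge (section 5)? yes] AND [the operator is not a public body? no] AND [the site is within a groundwater protection zone? yes] → not satisfied.
section 1 — Class-E Undertaking: [the operator holds a certified management system? yes] AND [Licensed Installation (section 4)? no] → not satisfied.
section 8 — Tier III Facility: [best available techniques are applied? no] AND [the operation involves the combustion of waste? yes] AND [the site is not within a groundwater protection zone? no] → not satisfied.
section 6 — Protected Operation: [the operation releases emissions to air? no] AND [no baseline site report has been submitted? no] → not satisfied.
section 7 — Essential Activity: Tier III Facility (section 8)? no; Protected Operation (section 6)? no; the site is not within a groundwater protection zone? no — 0 of 3 hold (need ≥2) → not satisfied.
section 3 — Exempt Process: [the operation is carried on at a single site? yes] AND [Class-E Undertaking (section 1)? no] AND [not an Essential Activity (section 7)? yes] → not satisfied.
section 9 — Qualifying Installation: [the operation handles listed hazardous substances? yes] AND [not an Exempt Process (section 3)? yes] → satisfied.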